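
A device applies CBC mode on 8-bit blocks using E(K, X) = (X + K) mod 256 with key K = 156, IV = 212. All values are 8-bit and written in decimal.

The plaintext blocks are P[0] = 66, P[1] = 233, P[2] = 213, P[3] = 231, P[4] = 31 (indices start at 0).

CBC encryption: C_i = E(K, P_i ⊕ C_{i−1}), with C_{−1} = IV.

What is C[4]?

C[0]: P[0] ⊕ 212 = 150; E(K, 150) = 50.
C[1]: P[1] ⊕ 50 = 219; E(K, 219) = 119.
C[2]: P[2] ⊕ 119 = 162; E(K, 162) = 62.
C[3]: P[3] ⊕ 62 = 217; E(K, 217) = 117.
C[4]: P[4] ⊕ 117 = 106; E(K, 106) = 6.

C[4] = 6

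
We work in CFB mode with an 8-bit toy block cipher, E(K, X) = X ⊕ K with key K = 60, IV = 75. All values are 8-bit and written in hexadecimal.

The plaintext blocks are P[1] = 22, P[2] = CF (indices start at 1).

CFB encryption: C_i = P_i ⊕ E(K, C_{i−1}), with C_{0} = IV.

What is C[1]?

C[1]: E(K, 75) = 15; 22 ⊕ 15 = 37.

C[1] = 37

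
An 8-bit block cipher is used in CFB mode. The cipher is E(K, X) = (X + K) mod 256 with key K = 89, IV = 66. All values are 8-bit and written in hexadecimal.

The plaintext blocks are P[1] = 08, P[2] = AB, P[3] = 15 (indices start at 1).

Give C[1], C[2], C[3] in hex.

CFB encryption: C_i = P_i ⊕ E(K, C_{i−1}), with C_{0} = IV.
C[1]: E(K, 66) = EF; 08 ⊕ EF = E7.
C[2]: E(K, E7) = 70; AB ⊕ 70 = DB.
C[3]: E(K, DB) = 64; 15 ⊕ 64 = 71.

C[1] = E7, C[2] = DB, C[3] = 71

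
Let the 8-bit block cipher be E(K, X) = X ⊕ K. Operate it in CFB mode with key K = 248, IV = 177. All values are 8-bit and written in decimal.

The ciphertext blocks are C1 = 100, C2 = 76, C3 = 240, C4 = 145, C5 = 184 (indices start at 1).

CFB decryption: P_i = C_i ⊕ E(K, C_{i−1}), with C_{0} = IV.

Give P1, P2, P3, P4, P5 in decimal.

P1: E(K, 177) = 73; 100 ⊕ 73 = 45.
P2: E(K, 100) = 156; 76 ⊕ 156 = 208.
P3: E(K, 76) = 180; 240 ⊕ 180 = 68.
P4: E(K, 240) = 8; 145 ⊕ 8 = 153.
P5: E(K, 145) = 105; 184 ⊕ 105 = 209.

P1 = 45, P2 = 208, P3 = 68, P4 = 153, P5 = 209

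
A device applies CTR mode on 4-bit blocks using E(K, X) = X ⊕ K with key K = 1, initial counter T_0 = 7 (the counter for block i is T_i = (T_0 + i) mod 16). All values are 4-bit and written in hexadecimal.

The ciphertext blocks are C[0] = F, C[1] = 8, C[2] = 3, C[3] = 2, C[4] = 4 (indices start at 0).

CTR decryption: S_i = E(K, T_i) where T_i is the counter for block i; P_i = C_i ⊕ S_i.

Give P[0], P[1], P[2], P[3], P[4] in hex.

P[0]: T = 7, S = E(K, T) = 6; F ⊕ 6 = 9.
P[1]: T = 8, S = E(K, T) = 9; 8 ⊕ 9 = 1.
P[2]: T = 9, S = E(K, T) = 8; 3 ⊕ 8 = B.
P[3]: T = A, S = E(K, T) = B; 2 ⊕ B = 9.
P[4]: T = B, S = E(K, T) = A; 4 ⊕ A = E.

P[0] = 9, P[1] = 1, P[2] = B, P[3] = 9, P[4] = E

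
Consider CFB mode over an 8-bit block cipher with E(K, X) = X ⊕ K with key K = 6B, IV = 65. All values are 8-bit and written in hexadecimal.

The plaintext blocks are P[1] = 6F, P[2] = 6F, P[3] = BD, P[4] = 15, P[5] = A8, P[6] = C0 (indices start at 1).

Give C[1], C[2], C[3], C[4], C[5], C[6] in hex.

CFB encryption: C_i = P_i ⊕ E(K, C_{i−1}), with C_{0} = IV.
C[1]: E(K, 65) = 0E; 6F ⊕ 0E = 61.
C[2]: E(K, 61) = 0A; 6F ⊕ 0A = 65.
C[3]: E(K, 65) = 0E; BD ⊕ 0E = B3.
C[4]: E(K, B3) = D8; 15 ⊕ D8 = CD.
C[5]: E(K, CD) = A6; A8 ⊕ A6 = 0E.
C[6]: E(K, 0E) = 65; C0 ⊕ 65 = A5.

C[1] = 61, C[2] = 65, C[3] = B3, C[4] = CD, C[5] = 0E, C[6] = A5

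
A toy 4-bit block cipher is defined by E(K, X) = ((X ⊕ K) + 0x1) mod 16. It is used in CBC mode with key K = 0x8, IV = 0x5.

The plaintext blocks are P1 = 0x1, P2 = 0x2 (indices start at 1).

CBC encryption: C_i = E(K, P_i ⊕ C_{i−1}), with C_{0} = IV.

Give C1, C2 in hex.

C1 = 0xD, C2 = 0x8

C1: P1 ⊕ 0x5 = 0x4; E(K, 0x4) = 0xD.
C2: P2 ⊕ 0xD = 0xF; E(K, 0xF) = 0x8.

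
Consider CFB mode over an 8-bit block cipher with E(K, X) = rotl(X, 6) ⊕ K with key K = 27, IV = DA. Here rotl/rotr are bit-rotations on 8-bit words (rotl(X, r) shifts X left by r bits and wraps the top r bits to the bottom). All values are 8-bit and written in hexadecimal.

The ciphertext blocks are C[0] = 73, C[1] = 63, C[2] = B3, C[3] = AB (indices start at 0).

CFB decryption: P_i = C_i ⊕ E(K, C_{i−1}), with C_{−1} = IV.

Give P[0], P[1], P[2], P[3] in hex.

P[0]: E(K, DA) = 91; 73 ⊕ 91 = E2.
P[1]: E(K, 73) = FB; 63 ⊕ FB = 98.
P[2]: E(K, 63) = FF; B3 ⊕ FF = 4C.
P[3]: E(K, B3) = CB; AB ⊕ CB = 60.

P[0] = E2, P[1] = 98, P[2] = 4C, P[3] = 60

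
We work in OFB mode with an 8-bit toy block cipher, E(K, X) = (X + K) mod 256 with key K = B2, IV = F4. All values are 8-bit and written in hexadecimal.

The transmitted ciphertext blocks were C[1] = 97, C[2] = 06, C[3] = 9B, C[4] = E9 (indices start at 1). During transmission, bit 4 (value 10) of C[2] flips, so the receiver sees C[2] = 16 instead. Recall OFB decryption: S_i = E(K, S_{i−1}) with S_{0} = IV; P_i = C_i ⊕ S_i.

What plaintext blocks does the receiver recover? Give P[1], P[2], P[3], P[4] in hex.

Only C[2] changed, to 16. In OFB, a change in C_i flips the same bit in P_i only; the keystream is unaffected. Decrypting the received ciphertext:
P[1]: S = E(K, F4) = A6; 97 ⊕ A6 = 31.
P[2]: S = E(K, A6) = 58; 16 ⊕ 58 = 4E.
P[3]: S = E(K, 58) = 0A; 9B ⊕ 0A = 91.
P[4]: S = E(K, 0A) = BC; E9 ⊕ BC = 55.
Blocks that differ from the original plaintext: P[2].

P[1] = 31, P[2] = 4E, P[3] = 91, P[4] = 55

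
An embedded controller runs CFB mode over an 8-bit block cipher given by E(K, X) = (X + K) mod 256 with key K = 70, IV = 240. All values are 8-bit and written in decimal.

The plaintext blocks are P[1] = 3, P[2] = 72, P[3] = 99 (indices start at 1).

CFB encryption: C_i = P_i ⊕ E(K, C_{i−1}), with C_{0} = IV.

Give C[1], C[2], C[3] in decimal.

C[1]: E(K, 240) = 54; 3 ⊕ 54 = 53.
C[2]: E(K, 53) = 123; 72 ⊕ 123 = 51.
C[3]: E(K, 51) = 121; 99 ⊕ 121 = 26.

C[1] = 53, C[2] = 51, C[3] = 26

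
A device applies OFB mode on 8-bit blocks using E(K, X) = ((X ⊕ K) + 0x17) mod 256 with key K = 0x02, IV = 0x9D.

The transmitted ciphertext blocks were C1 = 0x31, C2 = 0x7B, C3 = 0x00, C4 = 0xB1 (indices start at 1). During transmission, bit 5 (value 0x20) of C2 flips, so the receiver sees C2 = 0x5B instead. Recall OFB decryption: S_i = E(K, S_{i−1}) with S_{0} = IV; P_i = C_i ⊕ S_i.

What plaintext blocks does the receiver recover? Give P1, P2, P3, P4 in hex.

Only C2 changed, to 0x5B. In OFB, a change in C_i flips the same bit in P_i only; the keystream is unaffected. Decrypting the received ciphertext:
P1: S = E(K, 0x9D) = 0xB6; 0x31 ⊕ 0xB6 = 0x87.
P2: S = E(K, 0xB6) = 0xCB; 0x5B ⊕ 0xCB = 0x90.
P3: S = E(K, 0xCB) = 0xE0; 0x00 ⊕ 0xE0 = 0xE0.
P4: S = E(K, 0xE0) = 0xF9; 0xB1 ⊕ 0xF9 = 0x48.
Blocks that differ from the original plaintext: P2.

P1 = 0x87, P2 = 0x90, P3 = 0xE0, P4 = 0x48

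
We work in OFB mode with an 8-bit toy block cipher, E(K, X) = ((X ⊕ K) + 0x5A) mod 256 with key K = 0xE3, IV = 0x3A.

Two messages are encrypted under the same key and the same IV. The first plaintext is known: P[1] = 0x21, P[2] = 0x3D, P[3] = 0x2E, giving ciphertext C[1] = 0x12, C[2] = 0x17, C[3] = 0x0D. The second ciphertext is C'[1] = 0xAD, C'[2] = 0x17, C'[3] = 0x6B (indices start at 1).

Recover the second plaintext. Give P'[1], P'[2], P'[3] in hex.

P'[1] = 0x9E, P'[2] = 0x3D, P'[3] = 0x48

In OFB with a reused IV, both messages share the same keystream S_i, so C_i ⊕ C'_i = P_i ⊕ P'_i and thus P'_i = P_i ⊕ C_i ⊕ C'_i.
P'[1]: 0x21 ⊕ 0x12 ⊕ 0xAD = 0x9E.
P'[2]: 0x3D ⊕ 0x17 ⊕ 0x17 = 0x3D.
P'[3]: 0x2E ⊕ 0x0D ⊕ 0x6B = 0x48.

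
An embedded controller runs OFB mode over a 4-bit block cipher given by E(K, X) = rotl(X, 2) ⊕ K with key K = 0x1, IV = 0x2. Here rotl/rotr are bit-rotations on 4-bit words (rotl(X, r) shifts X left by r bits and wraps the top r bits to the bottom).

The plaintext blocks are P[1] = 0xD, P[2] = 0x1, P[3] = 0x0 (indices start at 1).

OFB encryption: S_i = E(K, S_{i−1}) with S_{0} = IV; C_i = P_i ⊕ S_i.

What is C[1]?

C[1] = 0x4

C[1]: S = E(K, 0x2) = 0x9; 0xD ⊕ 0x9 = 0x4.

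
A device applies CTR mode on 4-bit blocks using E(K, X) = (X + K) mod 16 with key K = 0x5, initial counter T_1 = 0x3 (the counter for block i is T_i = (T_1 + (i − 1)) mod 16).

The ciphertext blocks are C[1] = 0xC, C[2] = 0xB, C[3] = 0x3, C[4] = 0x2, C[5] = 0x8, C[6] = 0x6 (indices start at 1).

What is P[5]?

CTR decryption: S_i = E(K, T_i) where T_i is the counter for block i; P_i = C_i ⊕ S_i.
P[5]: T = 0x7, S = E(K, T) = 0xC; 0x8 ⊕ 0xC = 0x4.

P[5] = 0x4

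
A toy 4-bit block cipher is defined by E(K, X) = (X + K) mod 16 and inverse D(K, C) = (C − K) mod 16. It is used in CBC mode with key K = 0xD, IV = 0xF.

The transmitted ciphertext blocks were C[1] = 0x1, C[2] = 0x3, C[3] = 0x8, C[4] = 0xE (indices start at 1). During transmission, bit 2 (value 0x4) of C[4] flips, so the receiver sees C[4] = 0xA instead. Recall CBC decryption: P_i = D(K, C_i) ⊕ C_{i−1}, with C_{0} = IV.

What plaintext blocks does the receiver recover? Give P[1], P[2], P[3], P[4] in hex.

P[1] = 0xB, P[2] = 0x7, P[3] = 0x8, P[4] = 0x5

Only C[4] changed, to 0xA. In CBC, a change in C_i garbles P_i and flips the same bit in P_{i+1}. Decrypting the received ciphertext:
P[1]: D(K, 0x1) = 0x4; 0x4 ⊕ 0xF = 0xB.
P[2]: D(K, 0x3) = 0x6; 0x6 ⊕ 0x1 = 0x7.
P[3]: D(K, 0x8) = 0xB; 0xB ⊕ 0x3 = 0x8.
P[4]: D(K, 0xA) = 0xD; 0xD ⊕ 0x8 = 0x5.
Blocks that differ from the original plaintext: P[4].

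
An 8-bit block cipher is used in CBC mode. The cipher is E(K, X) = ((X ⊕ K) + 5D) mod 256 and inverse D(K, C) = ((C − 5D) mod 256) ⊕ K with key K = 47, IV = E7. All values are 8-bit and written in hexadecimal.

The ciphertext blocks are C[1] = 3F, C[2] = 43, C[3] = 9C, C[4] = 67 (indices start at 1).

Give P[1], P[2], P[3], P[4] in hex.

CBC decryption: P_i = D(K, C_i) ⊕ C_{i−1}, with C_{0} = IV.
P[1]: D(K, 3F) = A5; A5 ⊕ E7 = 42.
P[2]: D(K, 43) = A1; A1 ⊕ 3F = 9E.
P[3]: D(K, 9C) = 78; 78 ⊕ 43 = 3B.
P[4]: D(K, 67) = 4D; 4D ⊕ 9C = D1.

P[1] = 42, P[2] = 9E, P[3] = 3B, P[4] = D1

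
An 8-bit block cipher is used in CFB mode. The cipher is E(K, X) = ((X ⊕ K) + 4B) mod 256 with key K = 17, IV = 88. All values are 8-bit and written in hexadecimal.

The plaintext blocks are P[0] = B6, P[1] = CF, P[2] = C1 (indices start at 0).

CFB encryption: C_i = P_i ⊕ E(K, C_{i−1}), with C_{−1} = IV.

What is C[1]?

C[0]: E(K, 88) = EA; B6 ⊕ EA = 5C.
C[1]: E(K, 5C) = 96; CF ⊕ 96 = 59.

C[1] = 59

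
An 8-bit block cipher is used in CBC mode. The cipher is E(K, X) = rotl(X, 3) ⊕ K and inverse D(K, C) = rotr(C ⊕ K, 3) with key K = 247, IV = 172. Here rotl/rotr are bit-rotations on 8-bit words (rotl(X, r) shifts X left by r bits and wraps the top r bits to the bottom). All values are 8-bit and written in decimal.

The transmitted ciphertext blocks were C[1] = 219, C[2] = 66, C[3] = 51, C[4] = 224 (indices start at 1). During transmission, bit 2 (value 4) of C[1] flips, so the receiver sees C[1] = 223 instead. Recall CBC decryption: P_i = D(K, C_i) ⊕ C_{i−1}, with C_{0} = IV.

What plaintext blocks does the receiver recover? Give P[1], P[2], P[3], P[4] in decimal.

P[1] = 169, P[2] = 105, P[3] = 218, P[4] = 209

Only C[1] changed, to 223. In CBC, a change in C_i garbles P_i and flips the same bit in P_{i+1}. Decrypting the received ciphertext:
P[1]: D(K, 223) = 5; 5 ⊕ 172 = 169.
P[2]: D(K, 66) = 182; 182 ⊕ 223 = 105.
P[3]: D(K, 51) = 152; 152 ⊕ 66 = 218.
P[4]: D(K, 224) = 226; 226 ⊕ 51 = 209.
Blocks that differ from the original plaintext: P[1], P[2].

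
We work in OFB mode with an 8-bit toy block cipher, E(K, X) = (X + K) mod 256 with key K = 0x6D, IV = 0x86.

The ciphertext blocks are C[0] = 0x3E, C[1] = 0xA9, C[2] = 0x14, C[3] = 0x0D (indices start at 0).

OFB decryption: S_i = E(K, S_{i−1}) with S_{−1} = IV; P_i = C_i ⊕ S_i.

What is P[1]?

P[1] = 0xC9

P[0]: S = E(K, 0x86) = 0xF3; 0x3E ⊕ 0xF3 = 0xCD.
P[1]: S = E(K, 0xF3) = 0x60; 0xA9 ⊕ 0x60 = 0xC9.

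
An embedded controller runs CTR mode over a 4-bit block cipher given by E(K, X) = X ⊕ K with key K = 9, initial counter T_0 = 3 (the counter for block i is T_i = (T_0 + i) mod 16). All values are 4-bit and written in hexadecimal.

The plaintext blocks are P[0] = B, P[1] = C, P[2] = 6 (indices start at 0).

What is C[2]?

CTR encryption: S_i = E(K, T_i) where T_i is the counter for block i; C_i = P_i ⊕ S_i.
C[0]: T = 3, S = E(K, T) = A; B ⊕ A = 1.
C[1]: T = 4, S = E(K, T) = D; C ⊕ D = 1.
C[2]: T = 5, S = E(K, T) = C; 6 ⊕ C = A.

C[2] = A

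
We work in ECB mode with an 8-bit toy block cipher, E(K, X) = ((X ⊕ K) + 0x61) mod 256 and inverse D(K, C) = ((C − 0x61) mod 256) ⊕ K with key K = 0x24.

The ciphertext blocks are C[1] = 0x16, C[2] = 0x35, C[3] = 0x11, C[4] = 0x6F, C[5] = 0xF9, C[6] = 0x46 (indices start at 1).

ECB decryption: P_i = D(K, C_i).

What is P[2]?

P[2] = 0xF0

P[2]: D(K, 0x35) = 0xF0.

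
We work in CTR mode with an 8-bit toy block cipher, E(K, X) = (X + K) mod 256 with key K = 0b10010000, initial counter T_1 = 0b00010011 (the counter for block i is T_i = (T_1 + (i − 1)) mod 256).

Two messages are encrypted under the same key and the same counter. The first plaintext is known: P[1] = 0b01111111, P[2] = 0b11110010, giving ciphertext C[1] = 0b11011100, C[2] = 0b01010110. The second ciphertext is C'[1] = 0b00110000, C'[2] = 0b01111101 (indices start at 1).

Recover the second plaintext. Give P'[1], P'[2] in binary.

P'[1] = 0b10010011, P'[2] = 0b11011001

In CTR with a reused counter, both messages share the same keystream S_i, so C_i ⊕ C'_i = P_i ⊕ P'_i and thus P'_i = P_i ⊕ C_i ⊕ C'_i.
P'[1]: 0b01111111 ⊕ 0b11011100 ⊕ 0b00110000 = 0b10010011.
P'[2]: 0b11110010 ⊕ 0b01010110 ⊕ 0b01111101 = 0b11011001.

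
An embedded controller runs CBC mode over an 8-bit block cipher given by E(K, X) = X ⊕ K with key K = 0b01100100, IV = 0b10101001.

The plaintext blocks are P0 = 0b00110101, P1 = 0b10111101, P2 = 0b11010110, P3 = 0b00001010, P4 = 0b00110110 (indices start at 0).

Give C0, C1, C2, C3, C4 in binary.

C0 = 0b11111000, C1 = 0b00100001, C2 = 0b10010011, C3 = 0b11111101, C4 = 0b10101111

CBC encryption: C_i = E(K, P_i ⊕ C_{i−1}), with C_{−1} = IV.
C0: P0 ⊕ 0b10101001 = 0b10011100; E(K, 0b10011100) = 0b11111000.
C1: P1 ⊕ 0b11111000 = 0b01000101; E(K, 0b01000101) = 0b00100001.
C2: P2 ⊕ 0b00100001 = 0b11110111; E(K, 0b11110111) = 0b10010011.
C3: P3 ⊕ 0b10010011 = 0b10011001; E(K, 0b10011001) = 0b11111101.
C4: P4 ⊕ 0b11111101 = 0b11001011; E(K, 0b11001011) = 0b10101111.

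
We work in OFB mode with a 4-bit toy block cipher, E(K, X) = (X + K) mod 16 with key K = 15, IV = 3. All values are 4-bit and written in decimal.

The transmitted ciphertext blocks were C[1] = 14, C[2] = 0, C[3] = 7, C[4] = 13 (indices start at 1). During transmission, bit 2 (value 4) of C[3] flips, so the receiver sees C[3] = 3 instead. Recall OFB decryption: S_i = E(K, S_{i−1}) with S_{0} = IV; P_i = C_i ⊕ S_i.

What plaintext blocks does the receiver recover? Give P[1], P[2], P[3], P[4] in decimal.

P[1] = 12, P[2] = 1, P[3] = 3, P[4] = 2

Only C[3] changed, to 3. In OFB, a change in C_i flips the same bit in P_i only; the keystream is unaffected. Decrypting the received ciphertext:
P[1]: S = E(K, 3) = 2; 14 ⊕ 2 = 12.
P[2]: S = E(K, 2) = 1; 0 ⊕ 1 = 1.
P[3]: S = E(K, 1) = 0; 3 ⊕ 0 = 3.
P[4]: S = E(K, 0) = 15; 13 ⊕ 15 = 2.
Blocks that differ from the original plaintext: P[3].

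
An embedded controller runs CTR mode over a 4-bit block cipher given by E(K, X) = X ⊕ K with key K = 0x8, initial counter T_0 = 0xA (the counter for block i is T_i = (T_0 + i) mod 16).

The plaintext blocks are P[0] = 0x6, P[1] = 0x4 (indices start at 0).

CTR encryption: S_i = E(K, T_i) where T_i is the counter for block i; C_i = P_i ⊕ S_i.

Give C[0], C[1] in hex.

C[0] = 0x4, C[1] = 0x7

C[0]: T = 0xA, S = E(K, T) = 0x2; 0x6 ⊕ 0x2 = 0x4.
C[1]: T = 0xB, S = E(K, T) = 0x3; 0x4 ⊕ 0x3 = 0x7.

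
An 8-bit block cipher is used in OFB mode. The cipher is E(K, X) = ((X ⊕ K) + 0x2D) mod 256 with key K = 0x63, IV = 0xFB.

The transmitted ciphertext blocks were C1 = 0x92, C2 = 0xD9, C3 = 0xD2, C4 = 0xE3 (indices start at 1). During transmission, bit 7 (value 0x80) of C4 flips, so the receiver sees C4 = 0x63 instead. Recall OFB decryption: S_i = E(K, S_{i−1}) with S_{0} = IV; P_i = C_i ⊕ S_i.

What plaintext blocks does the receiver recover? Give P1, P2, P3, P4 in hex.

P1 = 0x57, P2 = 0x0A, P3 = 0x0F, P4 = 0x88

Only C4 changed, to 0x63. In OFB, a change in C_i flips the same bit in P_i only; the keystream is unaffected. Decrypting the received ciphertext:
P1: S = E(K, 0xFB) = 0xC5; 0x92 ⊕ 0xC5 = 0x57.
P2: S = E(K, 0xC5) = 0xD3; 0xD9 ⊕ 0xD3 = 0x0A.
P3: S = E(K, 0xD3) = 0xDD; 0xD2 ⊕ 0xDD = 0x0F.
P4: S = E(K, 0xDD) = 0xEB; 0x63 ⊕ 0xEB = 0x88.
Blocks that differ from the original plaintext: P4.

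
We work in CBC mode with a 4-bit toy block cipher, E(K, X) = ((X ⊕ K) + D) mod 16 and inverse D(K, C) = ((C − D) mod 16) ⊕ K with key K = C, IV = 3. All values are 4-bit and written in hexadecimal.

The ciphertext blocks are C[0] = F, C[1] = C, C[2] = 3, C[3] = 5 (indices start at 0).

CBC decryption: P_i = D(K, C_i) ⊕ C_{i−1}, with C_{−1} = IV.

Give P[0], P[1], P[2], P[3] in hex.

P[0]: D(K, F) = E; E ⊕ 3 = D.
P[1]: D(K, C) = 3; 3 ⊕ F = C.
P[2]: D(K, 3) = A; A ⊕ C = 6.
P[3]: D(K, 5) = 4; 4 ⊕ 3 = 7.

P[0] = D, P[1] = C, P[2] = 6, P[3] = 7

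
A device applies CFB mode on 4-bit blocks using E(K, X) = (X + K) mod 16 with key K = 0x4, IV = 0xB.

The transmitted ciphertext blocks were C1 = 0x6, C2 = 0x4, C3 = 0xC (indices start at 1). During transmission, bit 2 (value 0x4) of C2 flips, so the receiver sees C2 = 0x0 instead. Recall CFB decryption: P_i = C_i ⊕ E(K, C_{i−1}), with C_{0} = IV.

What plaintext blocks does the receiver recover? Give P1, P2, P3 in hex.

Only C2 changed, to 0x0. In CFB, a change in C_i flips the same bit in P_i and garbles P_{i+1}. Decrypting the received ciphertext:
P1: E(K, 0xB) = 0xF; 0x6 ⊕ 0xF = 0x9.
P2: E(K, 0x6) = 0xA; 0x0 ⊕ 0xA = 0xA.
P3: E(K, 0x0) = 0x4; 0xC ⊕ 0x4 = 0x8.
Blocks that differ from the original plaintext: P2, P3.

P1 = 0x9, P2 = 0xA, P3 = 0x8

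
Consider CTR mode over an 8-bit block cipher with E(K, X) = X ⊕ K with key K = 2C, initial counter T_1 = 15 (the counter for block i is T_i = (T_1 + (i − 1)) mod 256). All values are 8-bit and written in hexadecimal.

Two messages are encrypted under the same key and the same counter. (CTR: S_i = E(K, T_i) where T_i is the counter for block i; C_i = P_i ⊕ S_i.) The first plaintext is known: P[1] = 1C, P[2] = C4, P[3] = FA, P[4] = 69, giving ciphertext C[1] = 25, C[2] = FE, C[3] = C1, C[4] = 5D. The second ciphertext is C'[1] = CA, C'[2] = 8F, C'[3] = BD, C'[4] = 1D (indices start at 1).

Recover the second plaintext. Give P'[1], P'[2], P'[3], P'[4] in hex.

P'[1] = F3, P'[2] = B5, P'[3] = 86, P'[4] = 29

In CTR with a reused counter, both messages share the same keystream S_i, so C_i ⊕ C'_i = P_i ⊕ P'_i and thus P'_i = P_i ⊕ C_i ⊕ C'_i.
P'[1]: 1C ⊕ 25 ⊕ CA = F3.
P'[2]: C4 ⊕ FE ⊕ 8F = B5.
P'[3]: FA ⊕ C1 ⊕ BD = 86.
P'[4]: 69 ⊕ 5D ⊕ 1D = 29.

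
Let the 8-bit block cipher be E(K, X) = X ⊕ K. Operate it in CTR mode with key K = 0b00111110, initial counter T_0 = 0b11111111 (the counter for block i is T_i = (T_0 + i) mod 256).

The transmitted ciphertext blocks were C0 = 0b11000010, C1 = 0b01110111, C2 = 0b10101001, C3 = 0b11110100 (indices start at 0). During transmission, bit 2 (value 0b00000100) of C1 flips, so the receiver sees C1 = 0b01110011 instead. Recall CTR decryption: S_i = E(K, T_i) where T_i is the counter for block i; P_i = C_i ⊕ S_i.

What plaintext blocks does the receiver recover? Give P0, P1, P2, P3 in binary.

Only C1 changed, to 0b01110011. In CTR, a change in C_i flips the same bit in P_i only; the keystream is unaffected. Decrypting the received ciphertext:
P0: T = 0b11111111, S = E(K, T) = 0b11000001; 0b11000010 ⊕ 0b11000001 = 0b00000011.
P1: T = 0b00000000, S = E(K, T) = 0b00111110; 0b01110011 ⊕ 0b00111110 = 0b01001101.
P2: T = 0b00000001, S = E(K, T) = 0b00111111; 0b10101001 ⊕ 0b00111111 = 0b10010110.
P3: T = 0b00000010, S = E(K, T) = 0b00111100; 0b11110100 ⊕ 0b00111100 = 0b11001000.
Blocks that differ from the original plaintext: P1.

P0 = 0b00000011, P1 = 0b01001101, P2 = 0b10010110, P3 = 0b11001000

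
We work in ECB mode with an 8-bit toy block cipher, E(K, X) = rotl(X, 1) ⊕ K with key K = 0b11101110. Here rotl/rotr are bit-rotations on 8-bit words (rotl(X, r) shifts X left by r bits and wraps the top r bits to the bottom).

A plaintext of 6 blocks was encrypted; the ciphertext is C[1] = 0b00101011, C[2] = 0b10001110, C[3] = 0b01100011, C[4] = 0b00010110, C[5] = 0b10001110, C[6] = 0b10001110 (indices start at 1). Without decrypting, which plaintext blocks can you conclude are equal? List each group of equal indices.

ECB encrypts each block independently with the same key, so equal ciphertext blocks imply equal plaintext blocks.
C[2] = C[5] = C[6] = 0b10001110, so P[2] = P[5] = P[6].

P[2] = P[5] = P[6]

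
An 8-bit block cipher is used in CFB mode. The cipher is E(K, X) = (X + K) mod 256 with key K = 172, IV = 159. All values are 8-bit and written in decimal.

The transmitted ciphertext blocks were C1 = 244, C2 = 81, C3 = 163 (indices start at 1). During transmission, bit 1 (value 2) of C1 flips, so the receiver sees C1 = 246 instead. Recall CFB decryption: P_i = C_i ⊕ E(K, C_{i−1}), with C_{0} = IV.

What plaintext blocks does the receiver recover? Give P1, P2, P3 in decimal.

Only C1 changed, to 246. In CFB, a change in C_i flips the same bit in P_i and garbles P_{i+1}. Decrypting the received ciphertext:
P1: E(K, 159) = 75; 246 ⊕ 75 = 189.
P2: E(K, 246) = 162; 81 ⊕ 162 = 243.
P3: E(K, 81) = 253; 163 ⊕ 253 = 94.
Blocks that differ from the original plaintext: P1, P2.

P1 = 189, P2 = 243, P3 = 94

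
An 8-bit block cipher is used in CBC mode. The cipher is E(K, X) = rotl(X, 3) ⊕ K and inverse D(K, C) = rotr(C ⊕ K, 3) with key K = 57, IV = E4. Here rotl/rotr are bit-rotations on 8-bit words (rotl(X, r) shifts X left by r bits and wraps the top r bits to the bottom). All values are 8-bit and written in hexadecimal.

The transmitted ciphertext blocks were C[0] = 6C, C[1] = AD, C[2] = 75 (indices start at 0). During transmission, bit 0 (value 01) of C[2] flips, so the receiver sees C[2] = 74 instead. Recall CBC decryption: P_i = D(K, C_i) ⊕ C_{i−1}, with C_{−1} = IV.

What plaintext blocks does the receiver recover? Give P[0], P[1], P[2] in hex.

Only C[2] changed, to 74. In CBC, a change in C_i garbles P_i and flips the same bit in P_{i+1}. Decrypting the received ciphertext:
P[0]: D(K, 6C) = 67; 67 ⊕ E4 = 83.
P[1]: D(K, AD) = 5F; 5F ⊕ 6C = 33.
P[2]: D(K, 74) = 64; 64 ⊕ AD = C9.
Blocks that differ from the original plaintext: P[2].

P[0] = 83, P[1] = 33, P[2] = C9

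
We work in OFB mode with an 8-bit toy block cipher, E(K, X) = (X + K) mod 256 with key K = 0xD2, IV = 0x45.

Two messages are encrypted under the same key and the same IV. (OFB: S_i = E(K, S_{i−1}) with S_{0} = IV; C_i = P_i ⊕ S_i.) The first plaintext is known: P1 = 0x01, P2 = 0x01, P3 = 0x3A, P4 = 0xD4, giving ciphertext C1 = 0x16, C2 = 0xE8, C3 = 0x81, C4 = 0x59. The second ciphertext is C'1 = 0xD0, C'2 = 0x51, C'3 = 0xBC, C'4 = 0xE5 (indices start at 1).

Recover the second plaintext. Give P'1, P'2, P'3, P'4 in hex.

P'1 = 0xC7, P'2 = 0xB8, P'3 = 0x07, P'4 = 0x68

In OFB with a reused IV, both messages share the same keystream S_i, so C_i ⊕ C'_i = P_i ⊕ P'_i and thus P'_i = P_i ⊕ C_i ⊕ C'_i.
P'1: 0x01 ⊕ 0x16 ⊕ 0xD0 = 0xC7.
P'2: 0x01 ⊕ 0xE8 ⊕ 0x51 = 0xB8.
P'3: 0x3A ⊕ 0x81 ⊕ 0xBC = 0x07.
P'4: 0xD4 ⊕ 0x59 ⊕ 0xE5 = 0x68.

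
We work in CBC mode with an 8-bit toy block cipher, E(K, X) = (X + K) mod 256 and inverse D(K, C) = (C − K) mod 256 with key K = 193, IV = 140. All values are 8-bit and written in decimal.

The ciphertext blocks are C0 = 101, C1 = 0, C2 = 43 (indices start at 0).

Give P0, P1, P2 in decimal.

CBC decryption: P_i = D(K, C_i) ⊕ C_{i−1}, with C_{−1} = IV.
P0: D(K, 101) = 164; 164 ⊕ 140 = 40.
P1: D(K, 0) = 63; 63 ⊕ 101 = 90.
P2: D(K, 43) = 106; 106 ⊕ 0 = 106.

P0 = 40, P1 = 90, P2 = 106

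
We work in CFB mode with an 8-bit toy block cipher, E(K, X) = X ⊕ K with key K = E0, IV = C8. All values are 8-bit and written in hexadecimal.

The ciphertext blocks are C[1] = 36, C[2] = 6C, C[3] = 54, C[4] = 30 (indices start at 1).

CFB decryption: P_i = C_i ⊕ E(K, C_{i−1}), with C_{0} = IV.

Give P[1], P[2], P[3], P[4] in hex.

P[1] = 1E, P[2] = BA, P[3] = D8, P[4] = 84

P[1]: E(K, C8) = 28; 36 ⊕ 28 = 1E.
P[2]: E(K, 36) = D6; 6C ⊕ D6 = BA.
P[3]: E(K, 6C) = 8C; 54 ⊕ 8C = D8.
P[4]: E(K, 54) = B4; 30 ⊕ B4 = 84.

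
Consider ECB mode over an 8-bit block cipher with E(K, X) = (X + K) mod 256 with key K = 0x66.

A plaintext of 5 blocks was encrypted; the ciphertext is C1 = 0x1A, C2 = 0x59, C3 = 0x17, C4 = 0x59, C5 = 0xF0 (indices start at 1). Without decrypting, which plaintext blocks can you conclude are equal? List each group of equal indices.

ECB encrypts each block independently with the same key, so equal ciphertext blocks imply equal plaintext blocks.
C2 = C4 = 0x59, so P2 = P4.

P2 = P4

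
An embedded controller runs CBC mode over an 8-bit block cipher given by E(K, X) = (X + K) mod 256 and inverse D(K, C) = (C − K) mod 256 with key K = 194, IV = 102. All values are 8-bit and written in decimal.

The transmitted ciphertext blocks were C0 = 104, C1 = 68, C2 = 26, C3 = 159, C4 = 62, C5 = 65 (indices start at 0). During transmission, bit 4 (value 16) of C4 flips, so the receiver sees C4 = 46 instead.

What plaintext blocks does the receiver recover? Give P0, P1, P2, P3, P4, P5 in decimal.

CBC decryption: P_i = D(K, C_i) ⊕ C_{i−1}, with C_{−1} = IV.
Only C4 changed, to 46. In CBC, a change in C_i garbles P_i and flips the same bit in P_{i+1}. Decrypting the received ciphertext:
P0: D(K, 104) = 166; 166 ⊕ 102 = 192.
P1: D(K, 68) = 130; 130 ⊕ 104 = 234.
P2: D(K, 26) = 88; 88 ⊕ 68 = 28.
P3: D(K, 159) = 221; 221 ⊕ 26 = 199.
P4: D(K, 46) = 108; 108 ⊕ 159 = 243.
P5: D(K, 65) = 127; 127 ⊕ 46 = 81.
Blocks that differ from the original plaintext: P4, P5.

P0 = 192, P1 = 234, P2 = 28, P3 = 199, P4 = 243, P5 = 81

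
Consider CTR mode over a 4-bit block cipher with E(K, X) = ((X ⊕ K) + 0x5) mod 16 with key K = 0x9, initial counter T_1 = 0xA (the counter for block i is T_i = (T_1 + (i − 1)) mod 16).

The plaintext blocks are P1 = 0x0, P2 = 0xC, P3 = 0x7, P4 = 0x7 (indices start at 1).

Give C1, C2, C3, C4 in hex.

CTR encryption: S_i = E(K, T_i) where T_i is the counter for block i; C_i = P_i ⊕ S_i.
C1: T = 0xA, S = E(K, T) = 0x8; 0x0 ⊕ 0x8 = 0x8.
C2: T = 0xB, S = E(K, T) = 0x7; 0xC ⊕ 0x7 = 0xB.
C3: T = 0xC, S = E(K, T) = 0xA; 0x7 ⊕ 0xA = 0xD.
C4: T = 0xD, S = E(K, T) = 0x9; 0x7 ⊕ 0x9 = 0xE.

C1 = 0x8, C2 = 0xB, C3 = 0xD, C4 = 0xE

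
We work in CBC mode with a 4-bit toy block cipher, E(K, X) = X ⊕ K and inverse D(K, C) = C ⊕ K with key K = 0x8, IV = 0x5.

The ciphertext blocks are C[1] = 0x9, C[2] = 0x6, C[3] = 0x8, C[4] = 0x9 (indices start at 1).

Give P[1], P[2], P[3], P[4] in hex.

P[1] = 0x4, P[2] = 0x7, P[3] = 0x6, P[4] = 0x9

CBC decryption: P_i = D(K, C_i) ⊕ C_{i−1}, with C_{0} = IV.
P[1]: D(K, 0x9) = 0x1; 0x1 ⊕ 0x5 = 0x4.
P[2]: D(K, 0x6) = 0xE; 0xE ⊕ 0x9 = 0x7.
P[3]: D(K, 0x8) = 0x0; 0x0 ⊕ 0x6 = 0x6.
P[4]: D(K, 0x9) = 0x1; 0x1 ⊕ 0x8 = 0x9.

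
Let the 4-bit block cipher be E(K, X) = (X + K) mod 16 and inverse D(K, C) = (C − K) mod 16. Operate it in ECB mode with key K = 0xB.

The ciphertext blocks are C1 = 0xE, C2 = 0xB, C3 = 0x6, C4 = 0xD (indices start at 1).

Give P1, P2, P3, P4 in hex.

P1 = 0x3, P2 = 0x0, P3 = 0xB, P4 = 0x2

ECB decryption: P_i = D(K, C_i).
P1: D(K, 0xE) = 0x3.
P2: D(K, 0xB) = 0x0.
P3: D(K, 0x6) = 0xB.
P4: D(K, 0xD) = 0x2.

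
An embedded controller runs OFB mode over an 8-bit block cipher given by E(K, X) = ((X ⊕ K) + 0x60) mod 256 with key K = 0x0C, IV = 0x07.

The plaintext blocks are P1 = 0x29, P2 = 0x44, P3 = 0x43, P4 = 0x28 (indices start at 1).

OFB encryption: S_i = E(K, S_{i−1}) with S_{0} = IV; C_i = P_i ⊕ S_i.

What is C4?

C4 = 0xAF

C1: S = E(K, 0x07) = 0x6B; 0x29 ⊕ 0x6B = 0x42.
C2: S = E(K, 0x6B) = 0xC7; 0x44 ⊕ 0xC7 = 0x83.
C3: S = E(K, 0xC7) = 0x2B; 0x43 ⊕ 0x2B = 0x68.
C4: S = E(K, 0x2B) = 0x87; 0x28 ⊕ 0x87 = 0xAF.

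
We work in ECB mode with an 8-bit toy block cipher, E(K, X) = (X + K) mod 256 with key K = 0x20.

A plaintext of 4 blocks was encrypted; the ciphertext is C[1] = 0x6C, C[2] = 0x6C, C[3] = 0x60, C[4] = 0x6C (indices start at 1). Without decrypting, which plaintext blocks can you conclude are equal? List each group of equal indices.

P[1] = P[2] = P[4]

ECB encrypts each block independently with the same key, so equal ciphertext blocks imply equal plaintext blocks.
C[1] = C[2] = C[4] = 0x6C, so P[1] = P[2] = P[4].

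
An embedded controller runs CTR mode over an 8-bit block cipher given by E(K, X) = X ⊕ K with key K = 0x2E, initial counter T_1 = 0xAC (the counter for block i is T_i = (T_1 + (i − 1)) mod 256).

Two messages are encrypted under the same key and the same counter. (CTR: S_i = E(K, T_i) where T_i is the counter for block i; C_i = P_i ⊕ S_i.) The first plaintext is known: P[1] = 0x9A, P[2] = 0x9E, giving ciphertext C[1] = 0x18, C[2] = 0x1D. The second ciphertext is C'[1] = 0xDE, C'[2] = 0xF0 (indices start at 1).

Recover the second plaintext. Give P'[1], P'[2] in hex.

P'[1] = 0x5C, P'[2] = 0x73

In CTR with a reused counter, both messages share the same keystream S_i, so C_i ⊕ C'_i = P_i ⊕ P'_i and thus P'_i = P_i ⊕ C_i ⊕ C'_i.
P'[1]: 0x9A ⊕ 0x18 ⊕ 0xDE = 0x5C.
P'[2]: 0x9E ⊕ 0x1D ⊕ 0xF0 = 0x73.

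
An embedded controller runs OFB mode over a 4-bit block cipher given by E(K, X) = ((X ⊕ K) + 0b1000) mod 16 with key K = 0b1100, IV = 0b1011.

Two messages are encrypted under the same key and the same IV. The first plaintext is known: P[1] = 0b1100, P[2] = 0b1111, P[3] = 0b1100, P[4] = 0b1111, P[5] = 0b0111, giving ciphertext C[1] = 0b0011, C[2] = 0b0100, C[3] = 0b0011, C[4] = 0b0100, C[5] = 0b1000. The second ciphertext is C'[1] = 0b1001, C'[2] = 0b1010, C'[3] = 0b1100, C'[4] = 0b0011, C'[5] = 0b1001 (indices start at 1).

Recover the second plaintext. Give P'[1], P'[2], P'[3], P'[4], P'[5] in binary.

In OFB with a reused IV, both messages share the same keystream S_i, so C_i ⊕ C'_i = P_i ⊕ P'_i and thus P'_i = P_i ⊕ C_i ⊕ C'_i.
P'[1]: 0b1100 ⊕ 0b0011 ⊕ 0b1001 = 0b0110.
P'[2]: 0b1111 ⊕ 0b0100 ⊕ 0b1010 = 0b0001.
P'[3]: 0b1100 ⊕ 0b0011 ⊕ 0b1100 = 0b0011.
P'[4]: 0b1111 ⊕ 0b0100 ⊕ 0b0011 = 0b1000.
P'[5]: 0b0111 ⊕ 0b1000 ⊕ 0b1001 = 0b0110.

P'[1] = 0b0110, P'[2] = 0b0001, P'[3] = 0b0011, P'[4] = 0b1000, P'[5] = 0b0110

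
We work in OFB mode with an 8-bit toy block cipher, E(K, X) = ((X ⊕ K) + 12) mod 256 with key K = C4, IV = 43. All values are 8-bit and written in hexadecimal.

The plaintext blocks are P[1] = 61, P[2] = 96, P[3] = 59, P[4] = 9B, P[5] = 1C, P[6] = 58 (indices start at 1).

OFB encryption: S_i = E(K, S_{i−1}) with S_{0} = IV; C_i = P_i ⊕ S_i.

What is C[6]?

C[1]: S = E(K, 43) = 99; 61 ⊕ 99 = F8.
C[2]: S = E(K, 99) = 6F; 96 ⊕ 6F = F9.
C[3]: S = E(K, 6F) = BD; 59 ⊕ BD = E4.
C[4]: S = E(K, BD) = 8B; 9B ⊕ 8B = 10.
C[5]: S = E(K, 8B) = 61; 1C ⊕ 61 = 7D.
C[6]: S = E(K, 61) = B7; 58 ⊕ B7 = EF.

C[6] = EF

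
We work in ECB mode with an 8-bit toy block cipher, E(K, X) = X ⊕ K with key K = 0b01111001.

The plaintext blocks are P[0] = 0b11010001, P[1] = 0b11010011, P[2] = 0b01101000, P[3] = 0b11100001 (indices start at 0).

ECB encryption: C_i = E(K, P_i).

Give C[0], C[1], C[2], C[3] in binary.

C[0] = 0b10101000, C[1] = 0b10101010, C[2] = 0b00010001, C[3] = 0b10011000

C[0]: E(K, 0b11010001) = 0b10101000.
C[1]: E(K, 0b11010011) = 0b10101010.
C[2]: E(K, 0b01101000) = 0b00010001.
C[3]: E(K, 0b11100001) = 0b10011000.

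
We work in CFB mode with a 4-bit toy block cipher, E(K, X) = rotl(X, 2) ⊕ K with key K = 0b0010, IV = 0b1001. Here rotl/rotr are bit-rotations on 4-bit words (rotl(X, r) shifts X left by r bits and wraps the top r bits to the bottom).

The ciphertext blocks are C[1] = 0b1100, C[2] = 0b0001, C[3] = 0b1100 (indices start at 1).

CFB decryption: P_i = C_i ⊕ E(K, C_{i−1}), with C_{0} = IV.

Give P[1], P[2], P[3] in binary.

P[1] = 0b1000, P[2] = 0b0000, P[3] = 0b1010

P[1]: E(K, 0b1001) = 0b0100; 0b1100 ⊕ 0b0100 = 0b1000.
P[2]: E(K, 0b1100) = 0b0001; 0b0001 ⊕ 0b0001 = 0b0000.
P[3]: E(K, 0b0001) = 0b0110; 0b1100 ⊕ 0b0110 = 0b1010.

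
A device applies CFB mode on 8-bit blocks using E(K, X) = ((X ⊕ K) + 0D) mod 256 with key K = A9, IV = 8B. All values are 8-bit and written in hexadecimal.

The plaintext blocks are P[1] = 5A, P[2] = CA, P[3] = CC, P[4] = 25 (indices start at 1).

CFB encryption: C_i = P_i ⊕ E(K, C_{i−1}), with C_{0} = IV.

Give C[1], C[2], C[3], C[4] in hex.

C[1] = 75, C[2] = 23, C[3] = 5B, C[4] = DA

C[1]: E(K, 8B) = 2F; 5A ⊕ 2F = 75.
C[2]: E(K, 75) = E9; CA ⊕ E9 = 23.
C[3]: E(K, 23) = 97; CC ⊕ 97 = 5B.
C[4]: E(K, 5B) = FF; 25 ⊕ FF = DA.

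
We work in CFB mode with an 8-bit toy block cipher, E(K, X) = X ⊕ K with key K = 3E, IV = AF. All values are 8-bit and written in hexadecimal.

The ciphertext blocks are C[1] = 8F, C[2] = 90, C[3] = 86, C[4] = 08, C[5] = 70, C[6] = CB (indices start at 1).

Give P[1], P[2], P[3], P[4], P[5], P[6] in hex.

CFB decryption: P_i = C_i ⊕ E(K, C_{i−1}), with C_{0} = IV.
P[1]: E(K, AF) = 91; 8F ⊕ 91 = 1E.
P[2]: E(K, 8F) = B1; 90 ⊕ B1 = 21.
P[3]: E(K, 90) = AE; 86 ⊕ AE = 28.
P[4]: E(K, 86) = B8; 08 ⊕ B8 = B0.
P[5]: E(K, 08) = 36; 70 ⊕ 36 = 46.
P[6]: E(K, 70) = 4E; CB ⊕ 4E = 85.

P[1] = 1E, P[2] = 21, P[3] = 28, P[4] = B0, P[5] = 46, P[6] = 85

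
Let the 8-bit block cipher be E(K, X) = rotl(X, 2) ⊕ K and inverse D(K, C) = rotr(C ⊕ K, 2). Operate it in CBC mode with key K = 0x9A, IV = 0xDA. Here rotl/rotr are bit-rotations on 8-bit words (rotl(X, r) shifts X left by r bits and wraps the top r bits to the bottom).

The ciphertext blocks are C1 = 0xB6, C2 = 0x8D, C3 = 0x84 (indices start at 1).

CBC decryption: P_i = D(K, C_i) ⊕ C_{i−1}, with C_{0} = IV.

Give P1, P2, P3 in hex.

P1 = 0xD1, P2 = 0x73, P3 = 0x0A

P1: D(K, 0xB6) = 0x0B; 0x0B ⊕ 0xDA = 0xD1.
P2: D(K, 0x8D) = 0xC5; 0xC5 ⊕ 0xB6 = 0x73.
P3: D(K, 0x84) = 0x87; 0x87 ⊕ 0x8D = 0x0A.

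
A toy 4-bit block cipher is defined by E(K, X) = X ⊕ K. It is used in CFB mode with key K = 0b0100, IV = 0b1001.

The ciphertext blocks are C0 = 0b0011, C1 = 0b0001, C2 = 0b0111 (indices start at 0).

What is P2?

CFB decryption: P_i = C_i ⊕ E(K, C_{i−1}), with C_{−1} = IV.
P2: E(K, 0b0001) = 0b0101; 0b0111 ⊕ 0b0101 = 0b0010.

P2 = 0b0010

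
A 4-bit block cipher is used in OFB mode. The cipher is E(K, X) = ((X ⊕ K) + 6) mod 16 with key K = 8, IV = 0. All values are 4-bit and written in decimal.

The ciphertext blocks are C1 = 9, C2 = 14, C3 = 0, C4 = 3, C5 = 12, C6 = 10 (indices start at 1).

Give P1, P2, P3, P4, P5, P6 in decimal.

P1 = 7, P2 = 2, P3 = 10, P4 = 11, P5 = 10, P6 = 14

OFB decryption: S_i = E(K, S_{i−1}) with S_{0} = IV; P_i = C_i ⊕ S_i.
P1: S = E(K, 0) = 14; 9 ⊕ 14 = 7.
P2: S = E(K, 14) = 12; 14 ⊕ 12 = 2.
P3: S = E(K, 12) = 10; 0 ⊕ 10 = 10.
P4: S = E(K, 10) = 8; 3 ⊕ 8 = 11.
P5: S = E(K, 8) = 6; 12 ⊕ 6 = 10.
P6: S = E(K, 6) = 4; 10 ⊕ 4 = 14.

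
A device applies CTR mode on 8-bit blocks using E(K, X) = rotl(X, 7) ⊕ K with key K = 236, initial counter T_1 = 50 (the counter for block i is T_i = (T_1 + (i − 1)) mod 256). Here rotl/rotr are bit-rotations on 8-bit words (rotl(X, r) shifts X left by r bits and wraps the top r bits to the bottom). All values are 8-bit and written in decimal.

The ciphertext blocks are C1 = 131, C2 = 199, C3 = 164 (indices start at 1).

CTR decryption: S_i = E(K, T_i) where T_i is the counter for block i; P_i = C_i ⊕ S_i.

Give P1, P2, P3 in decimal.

P1 = 118, P2 = 178, P3 = 82

P1: T = 50, S = E(K, T) = 245; 131 ⊕ 245 = 118.
P2: T = 51, S = E(K, T) = 117; 199 ⊕ 117 = 178.
P3: T = 52, S = E(K, T) = 246; 164 ⊕ 246 = 82.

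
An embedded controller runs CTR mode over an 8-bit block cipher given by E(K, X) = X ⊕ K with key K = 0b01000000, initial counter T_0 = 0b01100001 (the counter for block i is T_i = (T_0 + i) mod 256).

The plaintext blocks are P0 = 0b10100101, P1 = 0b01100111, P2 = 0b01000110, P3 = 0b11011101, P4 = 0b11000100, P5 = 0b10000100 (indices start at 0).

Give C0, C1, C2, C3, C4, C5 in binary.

CTR encryption: S_i = E(K, T_i) where T_i is the counter for block i; C_i = P_i ⊕ S_i.
C0: T = 0b01100001, S = E(K, T) = 0b00100001; 0b10100101 ⊕ 0b00100001 = 0b10000100.
C1: T = 0b01100010, S = E(K, T) = 0b00100010; 0b01100111 ⊕ 0b00100010 = 0b01000101.
C2: T = 0b01100011, S = E(K, T) = 0b00100011; 0b01000110 ⊕ 0b00100011 = 0b01100101.
C3: T = 0b01100100, S = E(K, T) = 0b00100100; 0b11011101 ⊕ 0b00100100 = 0b11111001.
C4: T = 0b01100101, S = E(K, T) = 0b00100101; 0b11000100 ⊕ 0b00100101 = 0b11100001.
C5: T = 0b01100110, S = E(K, T) = 0b00100110; 0b10000100 ⊕ 0b00100110 = 0b10100010.

C0 = 0b10000100, C1 = 0b01000101, C2 = 0b01100101, C3 = 0b11111001, C4 = 0b11100001, C5 = 0b10100010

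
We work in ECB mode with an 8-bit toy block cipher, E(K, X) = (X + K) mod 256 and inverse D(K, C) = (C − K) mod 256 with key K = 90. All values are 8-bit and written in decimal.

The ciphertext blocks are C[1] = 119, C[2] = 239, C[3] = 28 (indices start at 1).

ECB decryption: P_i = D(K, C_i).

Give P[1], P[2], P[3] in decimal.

P[1]: D(K, 119) = 29.
P[2]: D(K, 239) = 149.
P[3]: D(K, 28) = 194.

P[1] = 29, P[2] = 149, P[3] = 194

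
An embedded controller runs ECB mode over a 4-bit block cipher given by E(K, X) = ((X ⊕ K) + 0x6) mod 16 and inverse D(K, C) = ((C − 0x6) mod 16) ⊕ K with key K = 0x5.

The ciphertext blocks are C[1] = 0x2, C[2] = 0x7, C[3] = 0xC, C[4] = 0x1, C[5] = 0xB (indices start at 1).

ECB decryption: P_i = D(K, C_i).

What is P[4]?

P[4]: D(K, 0x1) = 0xE.

P[4] = 0xE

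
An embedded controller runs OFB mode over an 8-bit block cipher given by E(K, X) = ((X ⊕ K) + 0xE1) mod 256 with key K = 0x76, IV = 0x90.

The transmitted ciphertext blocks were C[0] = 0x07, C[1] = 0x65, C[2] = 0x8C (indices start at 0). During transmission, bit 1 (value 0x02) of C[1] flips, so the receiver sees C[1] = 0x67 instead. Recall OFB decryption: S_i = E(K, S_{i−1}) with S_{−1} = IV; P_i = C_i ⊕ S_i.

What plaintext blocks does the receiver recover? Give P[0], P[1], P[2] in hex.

P[0] = 0xC0, P[1] = 0xF5, P[2] = 0x49

Only C[1] changed, to 0x67. In OFB, a change in C_i flips the same bit in P_i only; the keystream is unaffected. Decrypting the received ciphertext:
P[0]: S = E(K, 0x90) = 0xC7; 0x07 ⊕ 0xC7 = 0xC0.
P[1]: S = E(K, 0xC7) = 0x92; 0x67 ⊕ 0x92 = 0xF5.
P[2]: S = E(K, 0x92) = 0xC5; 0x8C ⊕ 0xC5 = 0x49.
Blocks that differ from the original plaintext: P[1].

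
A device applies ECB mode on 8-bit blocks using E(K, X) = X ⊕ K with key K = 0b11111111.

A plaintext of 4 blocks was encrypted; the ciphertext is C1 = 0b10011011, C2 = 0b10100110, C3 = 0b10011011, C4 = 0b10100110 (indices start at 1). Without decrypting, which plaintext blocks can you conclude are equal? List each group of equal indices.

P1 = P3; P2 = P4

ECB encrypts each block independently with the same key, so equal ciphertext blocks imply equal plaintext blocks.
C1 = C3 = 0b10011011, so P1 = P3.
C2 = C4 = 0b10100110, so P2 = P4.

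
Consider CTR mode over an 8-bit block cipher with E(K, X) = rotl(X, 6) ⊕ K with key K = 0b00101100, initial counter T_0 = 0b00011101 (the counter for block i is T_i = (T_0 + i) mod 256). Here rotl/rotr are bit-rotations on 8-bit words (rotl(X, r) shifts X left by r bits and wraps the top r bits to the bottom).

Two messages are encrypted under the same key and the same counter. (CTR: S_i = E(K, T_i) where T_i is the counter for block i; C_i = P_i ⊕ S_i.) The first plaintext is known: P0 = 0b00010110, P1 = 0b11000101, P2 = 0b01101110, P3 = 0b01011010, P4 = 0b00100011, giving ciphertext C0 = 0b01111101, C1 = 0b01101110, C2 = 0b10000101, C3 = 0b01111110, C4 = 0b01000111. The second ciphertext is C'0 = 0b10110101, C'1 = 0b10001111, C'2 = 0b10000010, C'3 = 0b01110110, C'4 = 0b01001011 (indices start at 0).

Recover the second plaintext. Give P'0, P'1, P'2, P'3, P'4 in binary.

In CTR with a reused counter, both messages share the same keystream S_i, so C_i ⊕ C'_i = P_i ⊕ P'_i and thus P'_i = P_i ⊕ C_i ⊕ C'_i.
P'0: 0b00010110 ⊕ 0b01111101 ⊕ 0b10110101 = 0b11011110.
P'1: 0b11000101 ⊕ 0b01101110 ⊕ 0b10001111 = 0b00100100.
P'2: 0b01101110 ⊕ 0b10000101 ⊕ 0b10000010 = 0b01101001.
P'3: 0b01011010 ⊕ 0b01111110 ⊕ 0b01110110 = 0b01010010.
P'4: 0b00100011 ⊕ 0b01000111 ⊕ 0b01001011 = 0b00101111.

P'0 = 0b11011110, P'1 = 0b00100100, P'2 = 0b01101001, P'3 = 0b01010010, P'4 = 0b00101111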